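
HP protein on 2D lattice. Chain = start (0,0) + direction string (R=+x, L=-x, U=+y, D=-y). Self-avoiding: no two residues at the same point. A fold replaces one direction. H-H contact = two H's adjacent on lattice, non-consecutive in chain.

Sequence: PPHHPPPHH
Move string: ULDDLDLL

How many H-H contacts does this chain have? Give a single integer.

Answer: 0

Derivation:
Positions: [(0, 0), (0, 1), (-1, 1), (-1, 0), (-1, -1), (-2, -1), (-2, -2), (-3, -2), (-4, -2)]
No H-H contacts found.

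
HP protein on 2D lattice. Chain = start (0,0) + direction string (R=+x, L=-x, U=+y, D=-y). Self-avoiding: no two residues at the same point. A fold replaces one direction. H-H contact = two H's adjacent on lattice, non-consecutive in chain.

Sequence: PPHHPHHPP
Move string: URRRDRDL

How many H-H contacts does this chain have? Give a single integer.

Positions: [(0, 0), (0, 1), (1, 1), (2, 1), (3, 1), (3, 0), (4, 0), (4, -1), (3, -1)]
No H-H contacts found.

Answer: 0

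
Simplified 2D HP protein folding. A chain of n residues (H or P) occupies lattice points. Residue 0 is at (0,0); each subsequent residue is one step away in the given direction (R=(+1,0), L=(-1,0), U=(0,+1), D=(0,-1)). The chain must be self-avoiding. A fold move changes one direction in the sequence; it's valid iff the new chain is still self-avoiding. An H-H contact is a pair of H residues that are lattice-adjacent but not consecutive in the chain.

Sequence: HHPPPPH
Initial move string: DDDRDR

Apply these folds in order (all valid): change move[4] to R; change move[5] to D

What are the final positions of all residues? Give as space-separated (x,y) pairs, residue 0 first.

Answer: (0,0) (0,-1) (0,-2) (0,-3) (1,-3) (2,-3) (2,-4)

Derivation:
Initial moves: DDDRDR
Fold: move[4]->R => DDDRRR (positions: [(0, 0), (0, -1), (0, -2), (0, -3), (1, -3), (2, -3), (3, -3)])
Fold: move[5]->D => DDDRRD (positions: [(0, 0), (0, -1), (0, -2), (0, -3), (1, -3), (2, -3), (2, -4)])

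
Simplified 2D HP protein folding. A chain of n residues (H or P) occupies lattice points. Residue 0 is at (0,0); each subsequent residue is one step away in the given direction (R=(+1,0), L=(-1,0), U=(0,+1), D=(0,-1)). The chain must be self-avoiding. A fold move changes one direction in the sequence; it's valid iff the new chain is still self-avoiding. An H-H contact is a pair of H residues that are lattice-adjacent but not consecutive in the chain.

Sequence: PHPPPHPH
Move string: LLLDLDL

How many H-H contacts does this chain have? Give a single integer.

Answer: 0

Derivation:
Positions: [(0, 0), (-1, 0), (-2, 0), (-3, 0), (-3, -1), (-4, -1), (-4, -2), (-5, -2)]
No H-H contacts found.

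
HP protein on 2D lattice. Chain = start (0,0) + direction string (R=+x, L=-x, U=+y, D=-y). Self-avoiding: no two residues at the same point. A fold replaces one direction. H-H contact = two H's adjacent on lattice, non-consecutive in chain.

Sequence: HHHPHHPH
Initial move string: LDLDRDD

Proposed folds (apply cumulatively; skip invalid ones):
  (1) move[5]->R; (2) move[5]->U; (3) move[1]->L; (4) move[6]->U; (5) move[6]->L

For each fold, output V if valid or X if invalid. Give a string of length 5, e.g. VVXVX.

Initial: LDLDRDD -> [(0, 0), (-1, 0), (-1, -1), (-2, -1), (-2, -2), (-1, -2), (-1, -3), (-1, -4)]
Fold 1: move[5]->R => LDLDRRD VALID
Fold 2: move[5]->U => LDLDRUD INVALID (collision), skipped
Fold 3: move[1]->L => LLLDRRD VALID
Fold 4: move[6]->U => LLLDRRU INVALID (collision), skipped
Fold 5: move[6]->L => LLLDRRL INVALID (collision), skipped

Answer: VXVXX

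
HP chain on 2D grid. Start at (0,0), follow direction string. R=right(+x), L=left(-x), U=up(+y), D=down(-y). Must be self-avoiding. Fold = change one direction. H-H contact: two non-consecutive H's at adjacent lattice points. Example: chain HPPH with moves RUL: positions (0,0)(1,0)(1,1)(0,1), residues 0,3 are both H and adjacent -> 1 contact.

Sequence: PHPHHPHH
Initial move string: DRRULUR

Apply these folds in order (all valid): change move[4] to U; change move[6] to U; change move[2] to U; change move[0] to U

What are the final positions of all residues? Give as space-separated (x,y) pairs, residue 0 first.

Answer: (0,0) (0,1) (1,1) (1,2) (1,3) (1,4) (1,5) (1,6)

Derivation:
Initial moves: DRRULUR
Fold: move[4]->U => DRRUUUR (positions: [(0, 0), (0, -1), (1, -1), (2, -1), (2, 0), (2, 1), (2, 2), (3, 2)])
Fold: move[6]->U => DRRUUUU (positions: [(0, 0), (0, -1), (1, -1), (2, -1), (2, 0), (2, 1), (2, 2), (2, 3)])
Fold: move[2]->U => DRUUUUU (positions: [(0, 0), (0, -1), (1, -1), (1, 0), (1, 1), (1, 2), (1, 3), (1, 4)])
Fold: move[0]->U => URUUUUU (positions: [(0, 0), (0, 1), (1, 1), (1, 2), (1, 3), (1, 4), (1, 5), (1, 6)])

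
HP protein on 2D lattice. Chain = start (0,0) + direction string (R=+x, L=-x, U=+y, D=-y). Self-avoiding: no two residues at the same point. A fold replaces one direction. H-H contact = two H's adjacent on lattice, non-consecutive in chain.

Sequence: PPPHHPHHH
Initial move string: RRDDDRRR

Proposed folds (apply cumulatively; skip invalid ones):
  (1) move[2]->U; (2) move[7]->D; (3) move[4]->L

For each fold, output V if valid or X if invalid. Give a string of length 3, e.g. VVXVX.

Answer: XVX

Derivation:
Initial: RRDDDRRR -> [(0, 0), (1, 0), (2, 0), (2, -1), (2, -2), (2, -3), (3, -3), (4, -3), (5, -3)]
Fold 1: move[2]->U => RRUDDRRR INVALID (collision), skipped
Fold 2: move[7]->D => RRDDDRRD VALID
Fold 3: move[4]->L => RRDDLRRD INVALID (collision), skipped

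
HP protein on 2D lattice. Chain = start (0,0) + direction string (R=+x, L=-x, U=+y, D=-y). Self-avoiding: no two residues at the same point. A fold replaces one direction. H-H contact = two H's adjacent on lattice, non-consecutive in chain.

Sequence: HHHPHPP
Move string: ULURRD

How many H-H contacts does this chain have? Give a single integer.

Positions: [(0, 0), (0, 1), (-1, 1), (-1, 2), (0, 2), (1, 2), (1, 1)]
H-H contact: residue 1 @(0,1) - residue 4 @(0, 2)

Answer: 1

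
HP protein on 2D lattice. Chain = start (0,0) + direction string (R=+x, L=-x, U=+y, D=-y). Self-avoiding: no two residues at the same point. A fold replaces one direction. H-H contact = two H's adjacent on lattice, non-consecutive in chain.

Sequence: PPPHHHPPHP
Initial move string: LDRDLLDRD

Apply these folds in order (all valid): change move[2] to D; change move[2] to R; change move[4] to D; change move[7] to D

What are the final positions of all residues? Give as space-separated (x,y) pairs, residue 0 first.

Answer: (0,0) (-1,0) (-1,-1) (0,-1) (0,-2) (0,-3) (-1,-3) (-1,-4) (-1,-5) (-1,-6)

Derivation:
Initial moves: LDRDLLDRD
Fold: move[2]->D => LDDDLLDRD (positions: [(0, 0), (-1, 0), (-1, -1), (-1, -2), (-1, -3), (-2, -3), (-3, -3), (-3, -4), (-2, -4), (-2, -5)])
Fold: move[2]->R => LDRDLLDRD (positions: [(0, 0), (-1, 0), (-1, -1), (0, -1), (0, -2), (-1, -2), (-2, -2), (-2, -3), (-1, -3), (-1, -4)])
Fold: move[4]->D => LDRDDLDRD (positions: [(0, 0), (-1, 0), (-1, -1), (0, -1), (0, -2), (0, -3), (-1, -3), (-1, -4), (0, -4), (0, -5)])
Fold: move[7]->D => LDRDDLDDD (positions: [(0, 0), (-1, 0), (-1, -1), (0, -1), (0, -2), (0, -3), (-1, -3), (-1, -4), (-1, -5), (-1, -6)])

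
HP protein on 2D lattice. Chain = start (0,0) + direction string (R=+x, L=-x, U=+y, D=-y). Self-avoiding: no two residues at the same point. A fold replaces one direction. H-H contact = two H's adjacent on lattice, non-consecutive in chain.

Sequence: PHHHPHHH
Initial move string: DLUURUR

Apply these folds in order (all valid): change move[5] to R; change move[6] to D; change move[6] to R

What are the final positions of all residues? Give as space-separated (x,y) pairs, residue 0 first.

Answer: (0,0) (0,-1) (-1,-1) (-1,0) (-1,1) (0,1) (1,1) (2,1)

Derivation:
Initial moves: DLUURUR
Fold: move[5]->R => DLUURRR (positions: [(0, 0), (0, -1), (-1, -1), (-1, 0), (-1, 1), (0, 1), (1, 1), (2, 1)])
Fold: move[6]->D => DLUURRD (positions: [(0, 0), (0, -1), (-1, -1), (-1, 0), (-1, 1), (0, 1), (1, 1), (1, 0)])
Fold: move[6]->R => DLUURRR (positions: [(0, 0), (0, -1), (-1, -1), (-1, 0), (-1, 1), (0, 1), (1, 1), (2, 1)])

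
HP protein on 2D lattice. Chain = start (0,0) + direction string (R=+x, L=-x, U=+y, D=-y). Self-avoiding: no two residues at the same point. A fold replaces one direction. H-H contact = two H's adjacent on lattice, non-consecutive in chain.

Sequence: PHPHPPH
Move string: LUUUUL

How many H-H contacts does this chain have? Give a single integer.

Positions: [(0, 0), (-1, 0), (-1, 1), (-1, 2), (-1, 3), (-1, 4), (-2, 4)]
No H-H contacts found.

Answer: 0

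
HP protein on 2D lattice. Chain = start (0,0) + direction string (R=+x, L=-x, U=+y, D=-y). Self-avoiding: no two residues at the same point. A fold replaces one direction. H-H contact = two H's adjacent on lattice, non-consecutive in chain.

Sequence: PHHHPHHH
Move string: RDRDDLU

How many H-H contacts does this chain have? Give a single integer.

Positions: [(0, 0), (1, 0), (1, -1), (2, -1), (2, -2), (2, -3), (1, -3), (1, -2)]
H-H contact: residue 2 @(1,-1) - residue 7 @(1, -2)

Answer: 1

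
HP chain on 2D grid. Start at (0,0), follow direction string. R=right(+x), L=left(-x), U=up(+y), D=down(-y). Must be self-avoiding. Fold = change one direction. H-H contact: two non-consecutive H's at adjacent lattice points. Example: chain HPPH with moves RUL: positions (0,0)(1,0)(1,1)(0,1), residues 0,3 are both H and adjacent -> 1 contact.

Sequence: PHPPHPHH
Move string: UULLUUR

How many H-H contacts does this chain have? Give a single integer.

Answer: 0

Derivation:
Positions: [(0, 0), (0, 1), (0, 2), (-1, 2), (-2, 2), (-2, 3), (-2, 4), (-1, 4)]
No H-H contacts found.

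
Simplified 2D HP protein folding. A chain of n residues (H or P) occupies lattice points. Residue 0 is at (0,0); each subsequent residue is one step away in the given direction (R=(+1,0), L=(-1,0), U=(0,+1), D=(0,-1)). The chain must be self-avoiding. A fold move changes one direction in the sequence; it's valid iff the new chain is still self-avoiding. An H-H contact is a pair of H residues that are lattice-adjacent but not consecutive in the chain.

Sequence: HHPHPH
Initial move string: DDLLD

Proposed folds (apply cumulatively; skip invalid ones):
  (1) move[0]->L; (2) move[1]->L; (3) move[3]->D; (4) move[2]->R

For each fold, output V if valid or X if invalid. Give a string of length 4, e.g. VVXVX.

Initial: DDLLD -> [(0, 0), (0, -1), (0, -2), (-1, -2), (-2, -2), (-2, -3)]
Fold 1: move[0]->L => LDLLD VALID
Fold 2: move[1]->L => LLLLD VALID
Fold 3: move[3]->D => LLLDD VALID
Fold 4: move[2]->R => LLRDD INVALID (collision), skipped

Answer: VVVX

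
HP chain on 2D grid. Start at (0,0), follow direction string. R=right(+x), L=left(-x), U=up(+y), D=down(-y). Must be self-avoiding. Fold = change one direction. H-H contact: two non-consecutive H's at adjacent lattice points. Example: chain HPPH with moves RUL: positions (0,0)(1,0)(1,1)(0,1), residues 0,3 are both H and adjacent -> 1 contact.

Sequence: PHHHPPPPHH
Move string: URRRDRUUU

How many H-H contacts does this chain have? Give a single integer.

Answer: 0

Derivation:
Positions: [(0, 0), (0, 1), (1, 1), (2, 1), (3, 1), (3, 0), (4, 0), (4, 1), (4, 2), (4, 3)]
No H-H contacts found.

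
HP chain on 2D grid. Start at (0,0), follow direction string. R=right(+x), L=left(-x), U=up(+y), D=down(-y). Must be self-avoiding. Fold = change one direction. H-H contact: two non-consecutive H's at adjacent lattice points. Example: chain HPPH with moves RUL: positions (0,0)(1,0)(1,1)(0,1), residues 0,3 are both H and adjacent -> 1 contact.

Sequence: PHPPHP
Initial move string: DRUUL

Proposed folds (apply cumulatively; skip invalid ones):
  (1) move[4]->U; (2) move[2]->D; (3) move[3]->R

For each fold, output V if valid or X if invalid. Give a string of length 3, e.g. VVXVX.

Answer: VXV

Derivation:
Initial: DRUUL -> [(0, 0), (0, -1), (1, -1), (1, 0), (1, 1), (0, 1)]
Fold 1: move[4]->U => DRUUU VALID
Fold 2: move[2]->D => DRDUU INVALID (collision), skipped
Fold 3: move[3]->R => DRURU VALID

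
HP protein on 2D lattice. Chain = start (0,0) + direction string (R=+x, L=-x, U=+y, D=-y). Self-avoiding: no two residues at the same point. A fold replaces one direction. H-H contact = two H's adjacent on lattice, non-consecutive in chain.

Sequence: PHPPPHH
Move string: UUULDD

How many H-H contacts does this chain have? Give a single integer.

Positions: [(0, 0), (0, 1), (0, 2), (0, 3), (-1, 3), (-1, 2), (-1, 1)]
H-H contact: residue 1 @(0,1) - residue 6 @(-1, 1)

Answer: 1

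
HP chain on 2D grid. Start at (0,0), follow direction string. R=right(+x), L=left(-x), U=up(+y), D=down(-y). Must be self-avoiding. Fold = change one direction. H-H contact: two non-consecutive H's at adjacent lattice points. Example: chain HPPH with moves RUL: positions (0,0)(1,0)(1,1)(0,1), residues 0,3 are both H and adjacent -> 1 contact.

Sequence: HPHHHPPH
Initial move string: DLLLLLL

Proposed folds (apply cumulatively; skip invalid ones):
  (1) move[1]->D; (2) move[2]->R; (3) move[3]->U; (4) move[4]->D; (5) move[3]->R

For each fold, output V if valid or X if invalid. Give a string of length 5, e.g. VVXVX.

Initial: DLLLLLL -> [(0, 0), (0, -1), (-1, -1), (-2, -1), (-3, -1), (-4, -1), (-5, -1), (-6, -1)]
Fold 1: move[1]->D => DDLLLLL VALID
Fold 2: move[2]->R => DDRLLLL INVALID (collision), skipped
Fold 3: move[3]->U => DDLULLL VALID
Fold 4: move[4]->D => DDLUDLL INVALID (collision), skipped
Fold 5: move[3]->R => DDLRLLL INVALID (collision), skipped

Answer: VXVXX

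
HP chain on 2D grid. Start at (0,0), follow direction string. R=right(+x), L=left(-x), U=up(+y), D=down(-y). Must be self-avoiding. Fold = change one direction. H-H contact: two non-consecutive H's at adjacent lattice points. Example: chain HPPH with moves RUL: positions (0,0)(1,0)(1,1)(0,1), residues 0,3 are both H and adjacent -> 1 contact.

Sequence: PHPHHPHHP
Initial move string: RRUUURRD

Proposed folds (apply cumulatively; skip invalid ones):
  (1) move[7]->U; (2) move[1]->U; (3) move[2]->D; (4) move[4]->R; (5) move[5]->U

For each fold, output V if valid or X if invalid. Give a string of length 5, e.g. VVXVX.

Answer: VVXVV

Derivation:
Initial: RRUUURRD -> [(0, 0), (1, 0), (2, 0), (2, 1), (2, 2), (2, 3), (3, 3), (4, 3), (4, 2)]
Fold 1: move[7]->U => RRUUURRU VALID
Fold 2: move[1]->U => RUUUURRU VALID
Fold 3: move[2]->D => RUDUURRU INVALID (collision), skipped
Fold 4: move[4]->R => RUUURRRU VALID
Fold 5: move[5]->U => RUUURURU VALID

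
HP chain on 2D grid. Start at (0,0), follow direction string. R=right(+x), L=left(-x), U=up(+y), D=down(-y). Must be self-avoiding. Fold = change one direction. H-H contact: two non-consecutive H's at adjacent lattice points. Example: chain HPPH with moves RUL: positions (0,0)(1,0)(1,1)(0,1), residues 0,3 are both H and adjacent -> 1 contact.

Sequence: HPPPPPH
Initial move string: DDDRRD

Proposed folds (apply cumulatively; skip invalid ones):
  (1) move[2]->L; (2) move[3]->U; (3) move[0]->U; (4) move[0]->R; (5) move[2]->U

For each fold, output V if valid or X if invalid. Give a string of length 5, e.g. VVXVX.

Answer: XXXVX

Derivation:
Initial: DDDRRD -> [(0, 0), (0, -1), (0, -2), (0, -3), (1, -3), (2, -3), (2, -4)]
Fold 1: move[2]->L => DDLRRD INVALID (collision), skipped
Fold 2: move[3]->U => DDDURD INVALID (collision), skipped
Fold 3: move[0]->U => UDDRRD INVALID (collision), skipped
Fold 4: move[0]->R => RDDRRD VALID
Fold 5: move[2]->U => RDURRD INVALID (collision), skipped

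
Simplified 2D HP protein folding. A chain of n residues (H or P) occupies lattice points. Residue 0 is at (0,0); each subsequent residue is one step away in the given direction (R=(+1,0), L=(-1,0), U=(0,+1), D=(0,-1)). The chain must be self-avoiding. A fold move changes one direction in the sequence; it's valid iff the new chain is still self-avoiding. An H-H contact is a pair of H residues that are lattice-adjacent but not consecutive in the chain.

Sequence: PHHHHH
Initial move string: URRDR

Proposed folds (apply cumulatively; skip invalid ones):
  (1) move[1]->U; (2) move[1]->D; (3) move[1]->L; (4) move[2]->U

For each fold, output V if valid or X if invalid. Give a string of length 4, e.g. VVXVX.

Initial: URRDR -> [(0, 0), (0, 1), (1, 1), (2, 1), (2, 0), (3, 0)]
Fold 1: move[1]->U => UURDR VALID
Fold 2: move[1]->D => UDRDR INVALID (collision), skipped
Fold 3: move[1]->L => ULRDR INVALID (collision), skipped
Fold 4: move[2]->U => UUUDR INVALID (collision), skipped

Answer: VXXX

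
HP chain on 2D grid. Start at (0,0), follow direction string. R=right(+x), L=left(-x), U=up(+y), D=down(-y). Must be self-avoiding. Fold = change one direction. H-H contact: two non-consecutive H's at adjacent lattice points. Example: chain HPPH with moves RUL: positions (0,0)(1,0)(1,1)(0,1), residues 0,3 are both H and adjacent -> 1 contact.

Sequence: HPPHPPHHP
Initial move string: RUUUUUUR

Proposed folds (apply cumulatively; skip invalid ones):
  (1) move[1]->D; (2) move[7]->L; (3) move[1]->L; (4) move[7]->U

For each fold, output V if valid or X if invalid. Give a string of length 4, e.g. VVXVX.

Answer: XVXV

Derivation:
Initial: RUUUUUUR -> [(0, 0), (1, 0), (1, 1), (1, 2), (1, 3), (1, 4), (1, 5), (1, 6), (2, 6)]
Fold 1: move[1]->D => RDUUUUUR INVALID (collision), skipped
Fold 2: move[7]->L => RUUUUUUL VALID
Fold 3: move[1]->L => RLUUUUUL INVALID (collision), skipped
Fold 4: move[7]->U => RUUUUUUU VALID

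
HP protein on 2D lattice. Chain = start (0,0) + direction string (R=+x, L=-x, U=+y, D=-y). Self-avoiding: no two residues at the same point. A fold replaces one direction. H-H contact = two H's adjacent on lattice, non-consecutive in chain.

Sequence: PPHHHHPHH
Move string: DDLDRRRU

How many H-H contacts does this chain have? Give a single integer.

Answer: 1

Derivation:
Positions: [(0, 0), (0, -1), (0, -2), (-1, -2), (-1, -3), (0, -3), (1, -3), (2, -3), (2, -2)]
H-H contact: residue 2 @(0,-2) - residue 5 @(0, -3)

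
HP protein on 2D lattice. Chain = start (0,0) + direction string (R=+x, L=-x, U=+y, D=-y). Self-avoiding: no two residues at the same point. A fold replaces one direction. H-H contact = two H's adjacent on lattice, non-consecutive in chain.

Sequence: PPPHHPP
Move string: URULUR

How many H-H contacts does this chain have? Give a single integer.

Positions: [(0, 0), (0, 1), (1, 1), (1, 2), (0, 2), (0, 3), (1, 3)]
No H-H contacts found.

Answer: 0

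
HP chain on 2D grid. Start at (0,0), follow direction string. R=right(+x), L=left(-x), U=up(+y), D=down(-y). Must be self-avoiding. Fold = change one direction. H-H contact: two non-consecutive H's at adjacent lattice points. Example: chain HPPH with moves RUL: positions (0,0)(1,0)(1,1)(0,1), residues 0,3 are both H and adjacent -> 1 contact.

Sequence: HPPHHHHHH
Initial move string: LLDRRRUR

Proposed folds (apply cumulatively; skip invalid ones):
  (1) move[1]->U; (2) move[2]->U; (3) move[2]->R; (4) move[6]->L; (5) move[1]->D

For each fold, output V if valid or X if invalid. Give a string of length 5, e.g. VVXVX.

Answer: XVXXX

Derivation:
Initial: LLDRRRUR -> [(0, 0), (-1, 0), (-2, 0), (-2, -1), (-1, -1), (0, -1), (1, -1), (1, 0), (2, 0)]
Fold 1: move[1]->U => LUDRRRUR INVALID (collision), skipped
Fold 2: move[2]->U => LLURRRUR VALID
Fold 3: move[2]->R => LLRRRRUR INVALID (collision), skipped
Fold 4: move[6]->L => LLURRRLR INVALID (collision), skipped
Fold 5: move[1]->D => LDURRRUR INVALID (collision), skipped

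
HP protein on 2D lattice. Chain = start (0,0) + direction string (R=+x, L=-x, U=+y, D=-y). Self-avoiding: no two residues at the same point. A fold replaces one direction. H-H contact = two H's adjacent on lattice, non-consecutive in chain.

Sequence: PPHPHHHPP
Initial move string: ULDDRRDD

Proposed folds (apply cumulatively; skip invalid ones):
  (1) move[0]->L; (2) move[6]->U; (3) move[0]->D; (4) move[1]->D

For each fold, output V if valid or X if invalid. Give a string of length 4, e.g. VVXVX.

Initial: ULDDRRDD -> [(0, 0), (0, 1), (-1, 1), (-1, 0), (-1, -1), (0, -1), (1, -1), (1, -2), (1, -3)]
Fold 1: move[0]->L => LLDDRRDD VALID
Fold 2: move[6]->U => LLDDRRUD INVALID (collision), skipped
Fold 3: move[0]->D => DLDDRRDD VALID
Fold 4: move[1]->D => DDDDRRDD VALID

Answer: VXVV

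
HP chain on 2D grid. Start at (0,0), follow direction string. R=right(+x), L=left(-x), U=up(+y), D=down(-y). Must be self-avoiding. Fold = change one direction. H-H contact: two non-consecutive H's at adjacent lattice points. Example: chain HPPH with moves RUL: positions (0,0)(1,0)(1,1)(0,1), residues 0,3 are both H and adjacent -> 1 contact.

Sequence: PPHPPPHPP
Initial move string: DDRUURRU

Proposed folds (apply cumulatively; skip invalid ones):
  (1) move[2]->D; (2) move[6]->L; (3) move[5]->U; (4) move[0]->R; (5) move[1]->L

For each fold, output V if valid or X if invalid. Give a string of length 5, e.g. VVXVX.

Initial: DDRUURRU -> [(0, 0), (0, -1), (0, -2), (1, -2), (1, -1), (1, 0), (2, 0), (3, 0), (3, 1)]
Fold 1: move[2]->D => DDDUURRU INVALID (collision), skipped
Fold 2: move[6]->L => DDRUURLU INVALID (collision), skipped
Fold 3: move[5]->U => DDRUUURU VALID
Fold 4: move[0]->R => RDRUUURU VALID
Fold 5: move[1]->L => RLRUUURU INVALID (collision), skipped

Answer: XXVVX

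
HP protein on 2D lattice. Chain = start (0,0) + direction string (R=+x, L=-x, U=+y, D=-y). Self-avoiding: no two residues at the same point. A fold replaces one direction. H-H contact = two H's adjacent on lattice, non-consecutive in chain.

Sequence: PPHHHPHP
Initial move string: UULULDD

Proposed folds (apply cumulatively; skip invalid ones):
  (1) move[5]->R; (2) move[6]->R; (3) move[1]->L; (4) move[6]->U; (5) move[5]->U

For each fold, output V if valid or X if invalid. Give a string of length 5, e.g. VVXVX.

Initial: UULULDD -> [(0, 0), (0, 1), (0, 2), (-1, 2), (-1, 3), (-2, 3), (-2, 2), (-2, 1)]
Fold 1: move[5]->R => UULULRD INVALID (collision), skipped
Fold 2: move[6]->R => UULULDR INVALID (collision), skipped
Fold 3: move[1]->L => ULLULDD VALID
Fold 4: move[6]->U => ULLULDU INVALID (collision), skipped
Fold 5: move[5]->U => ULLULUD INVALID (collision), skipped

Answer: XXVXX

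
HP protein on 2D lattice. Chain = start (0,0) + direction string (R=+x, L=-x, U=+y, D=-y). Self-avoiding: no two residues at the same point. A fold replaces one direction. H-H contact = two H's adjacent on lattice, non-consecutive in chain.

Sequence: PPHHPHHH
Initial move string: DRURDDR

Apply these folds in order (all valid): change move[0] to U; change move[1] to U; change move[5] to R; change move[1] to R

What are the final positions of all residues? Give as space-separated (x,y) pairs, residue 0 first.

Answer: (0,0) (0,1) (1,1) (1,2) (2,2) (2,1) (3,1) (4,1)

Derivation:
Initial moves: DRURDDR
Fold: move[0]->U => URURDDR (positions: [(0, 0), (0, 1), (1, 1), (1, 2), (2, 2), (2, 1), (2, 0), (3, 0)])
Fold: move[1]->U => UUURDDR (positions: [(0, 0), (0, 1), (0, 2), (0, 3), (1, 3), (1, 2), (1, 1), (2, 1)])
Fold: move[5]->R => UUURDRR (positions: [(0, 0), (0, 1), (0, 2), (0, 3), (1, 3), (1, 2), (2, 2), (3, 2)])
Fold: move[1]->R => URURDRR (positions: [(0, 0), (0, 1), (1, 1), (1, 2), (2, 2), (2, 1), (3, 1), (4, 1)])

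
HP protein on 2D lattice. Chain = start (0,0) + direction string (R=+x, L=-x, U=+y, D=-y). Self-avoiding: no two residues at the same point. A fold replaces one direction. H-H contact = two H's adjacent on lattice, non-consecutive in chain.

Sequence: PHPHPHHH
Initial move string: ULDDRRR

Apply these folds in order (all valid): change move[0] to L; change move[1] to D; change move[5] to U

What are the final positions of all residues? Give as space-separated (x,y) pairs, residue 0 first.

Initial moves: ULDDRRR
Fold: move[0]->L => LLDDRRR (positions: [(0, 0), (-1, 0), (-2, 0), (-2, -1), (-2, -2), (-1, -2), (0, -2), (1, -2)])
Fold: move[1]->D => LDDDRRR (positions: [(0, 0), (-1, 0), (-1, -1), (-1, -2), (-1, -3), (0, -3), (1, -3), (2, -3)])
Fold: move[5]->U => LDDDRUR (positions: [(0, 0), (-1, 0), (-1, -1), (-1, -2), (-1, -3), (0, -3), (0, -2), (1, -2)])

Answer: (0,0) (-1,0) (-1,-1) (-1,-2) (-1,-3) (0,-3) (0,-2) (1,-2)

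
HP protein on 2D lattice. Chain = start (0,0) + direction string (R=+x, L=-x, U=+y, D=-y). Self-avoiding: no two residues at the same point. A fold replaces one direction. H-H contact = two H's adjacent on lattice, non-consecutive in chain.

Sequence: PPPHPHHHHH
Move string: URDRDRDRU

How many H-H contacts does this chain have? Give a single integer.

Positions: [(0, 0), (0, 1), (1, 1), (1, 0), (2, 0), (2, -1), (3, -1), (3, -2), (4, -2), (4, -1)]
H-H contact: residue 6 @(3,-1) - residue 9 @(4, -1)

Answer: 1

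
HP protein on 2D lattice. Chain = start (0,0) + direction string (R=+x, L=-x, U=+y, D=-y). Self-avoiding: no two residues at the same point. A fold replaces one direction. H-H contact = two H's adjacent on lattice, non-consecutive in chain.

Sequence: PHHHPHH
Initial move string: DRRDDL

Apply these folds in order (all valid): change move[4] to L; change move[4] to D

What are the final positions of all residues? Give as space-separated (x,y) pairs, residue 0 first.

Answer: (0,0) (0,-1) (1,-1) (2,-1) (2,-2) (2,-3) (1,-3)

Derivation:
Initial moves: DRRDDL
Fold: move[4]->L => DRRDLL (positions: [(0, 0), (0, -1), (1, -1), (2, -1), (2, -2), (1, -2), (0, -2)])
Fold: move[4]->D => DRRDDL (positions: [(0, 0), (0, -1), (1, -1), (2, -1), (2, -2), (2, -3), (1, -3)])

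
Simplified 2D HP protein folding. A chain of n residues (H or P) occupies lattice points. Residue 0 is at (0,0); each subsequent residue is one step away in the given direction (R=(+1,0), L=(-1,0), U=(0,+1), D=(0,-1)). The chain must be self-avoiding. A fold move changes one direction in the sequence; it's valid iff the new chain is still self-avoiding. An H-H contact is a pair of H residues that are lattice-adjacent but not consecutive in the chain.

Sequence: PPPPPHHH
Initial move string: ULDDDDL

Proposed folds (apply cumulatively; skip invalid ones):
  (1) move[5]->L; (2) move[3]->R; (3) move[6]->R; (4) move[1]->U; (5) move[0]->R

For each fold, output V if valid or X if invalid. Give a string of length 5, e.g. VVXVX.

Answer: VXXXX

Derivation:
Initial: ULDDDDL -> [(0, 0), (0, 1), (-1, 1), (-1, 0), (-1, -1), (-1, -2), (-1, -3), (-2, -3)]
Fold 1: move[5]->L => ULDDDLL VALID
Fold 2: move[3]->R => ULDRDLL INVALID (collision), skipped
Fold 3: move[6]->R => ULDDDLR INVALID (collision), skipped
Fold 4: move[1]->U => UUDDDLL INVALID (collision), skipped
Fold 5: move[0]->R => RLDDDLL INVALID (collision), skipped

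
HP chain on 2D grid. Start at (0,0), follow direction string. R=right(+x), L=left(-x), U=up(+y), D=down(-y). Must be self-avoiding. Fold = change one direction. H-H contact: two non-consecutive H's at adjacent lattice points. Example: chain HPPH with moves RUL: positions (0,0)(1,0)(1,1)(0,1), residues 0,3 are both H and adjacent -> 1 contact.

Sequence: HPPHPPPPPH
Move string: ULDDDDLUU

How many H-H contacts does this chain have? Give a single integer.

Answer: 1

Derivation:
Positions: [(0, 0), (0, 1), (-1, 1), (-1, 0), (-1, -1), (-1, -2), (-1, -3), (-2, -3), (-2, -2), (-2, -1)]
H-H contact: residue 0 @(0,0) - residue 3 @(-1, 0)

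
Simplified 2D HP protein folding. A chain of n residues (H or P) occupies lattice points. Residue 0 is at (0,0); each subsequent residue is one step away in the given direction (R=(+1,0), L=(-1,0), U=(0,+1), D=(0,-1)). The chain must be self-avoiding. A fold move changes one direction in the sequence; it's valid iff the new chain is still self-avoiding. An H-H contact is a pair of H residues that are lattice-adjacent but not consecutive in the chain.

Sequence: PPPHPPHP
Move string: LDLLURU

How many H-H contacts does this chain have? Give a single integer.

Positions: [(0, 0), (-1, 0), (-1, -1), (-2, -1), (-3, -1), (-3, 0), (-2, 0), (-2, 1)]
H-H contact: residue 3 @(-2,-1) - residue 6 @(-2, 0)

Answer: 1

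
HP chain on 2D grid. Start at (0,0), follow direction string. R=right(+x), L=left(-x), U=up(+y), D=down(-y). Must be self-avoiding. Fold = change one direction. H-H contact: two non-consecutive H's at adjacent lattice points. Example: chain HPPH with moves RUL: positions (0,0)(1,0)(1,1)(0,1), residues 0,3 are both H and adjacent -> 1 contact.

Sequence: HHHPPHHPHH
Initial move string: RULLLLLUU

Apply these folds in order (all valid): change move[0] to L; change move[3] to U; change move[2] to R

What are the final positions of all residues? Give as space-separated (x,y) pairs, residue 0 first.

Answer: (0,0) (-1,0) (-1,1) (0,1) (0,2) (-1,2) (-2,2) (-3,2) (-3,3) (-3,4)

Derivation:
Initial moves: RULLLLLUU
Fold: move[0]->L => LULLLLLUU (positions: [(0, 0), (-1, 0), (-1, 1), (-2, 1), (-3, 1), (-4, 1), (-5, 1), (-6, 1), (-6, 2), (-6, 3)])
Fold: move[3]->U => LULULLLUU (positions: [(0, 0), (-1, 0), (-1, 1), (-2, 1), (-2, 2), (-3, 2), (-4, 2), (-5, 2), (-5, 3), (-5, 4)])
Fold: move[2]->R => LURULLLUU (positions: [(0, 0), (-1, 0), (-1, 1), (0, 1), (0, 2), (-1, 2), (-2, 2), (-3, 2), (-3, 3), (-3, 4)])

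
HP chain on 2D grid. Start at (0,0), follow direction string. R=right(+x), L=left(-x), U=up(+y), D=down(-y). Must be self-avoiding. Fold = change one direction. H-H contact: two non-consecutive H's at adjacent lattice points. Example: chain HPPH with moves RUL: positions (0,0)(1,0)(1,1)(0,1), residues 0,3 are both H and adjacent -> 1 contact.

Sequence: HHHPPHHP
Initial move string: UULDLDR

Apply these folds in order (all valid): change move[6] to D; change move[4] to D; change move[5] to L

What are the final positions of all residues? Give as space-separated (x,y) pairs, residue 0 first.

Initial moves: UULDLDR
Fold: move[6]->D => UULDLDD (positions: [(0, 0), (0, 1), (0, 2), (-1, 2), (-1, 1), (-2, 1), (-2, 0), (-2, -1)])
Fold: move[4]->D => UULDDDD (positions: [(0, 0), (0, 1), (0, 2), (-1, 2), (-1, 1), (-1, 0), (-1, -1), (-1, -2)])
Fold: move[5]->L => UULDDLD (positions: [(0, 0), (0, 1), (0, 2), (-1, 2), (-1, 1), (-1, 0), (-2, 0), (-2, -1)])

Answer: (0,0) (0,1) (0,2) (-1,2) (-1,1) (-1,0) (-2,0) (-2,-1)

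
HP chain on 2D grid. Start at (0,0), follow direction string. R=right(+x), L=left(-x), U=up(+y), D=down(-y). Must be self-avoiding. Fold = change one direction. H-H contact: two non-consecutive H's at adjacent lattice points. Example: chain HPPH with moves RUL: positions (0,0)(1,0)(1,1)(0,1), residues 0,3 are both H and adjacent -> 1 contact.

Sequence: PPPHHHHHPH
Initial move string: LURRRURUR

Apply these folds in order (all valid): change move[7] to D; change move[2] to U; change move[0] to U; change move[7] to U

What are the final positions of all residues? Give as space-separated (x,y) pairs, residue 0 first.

Answer: (0,0) (0,1) (0,2) (0,3) (1,3) (2,3) (2,4) (3,4) (3,5) (4,5)

Derivation:
Initial moves: LURRRURUR
Fold: move[7]->D => LURRRURDR (positions: [(0, 0), (-1, 0), (-1, 1), (0, 1), (1, 1), (2, 1), (2, 2), (3, 2), (3, 1), (4, 1)])
Fold: move[2]->U => LUURRURDR (positions: [(0, 0), (-1, 0), (-1, 1), (-1, 2), (0, 2), (1, 2), (1, 3), (2, 3), (2, 2), (3, 2)])
Fold: move[0]->U => UUURRURDR (positions: [(0, 0), (0, 1), (0, 2), (0, 3), (1, 3), (2, 3), (2, 4), (3, 4), (3, 3), (4, 3)])
Fold: move[7]->U => UUURRURUR (positions: [(0, 0), (0, 1), (0, 2), (0, 3), (1, 3), (2, 3), (2, 4), (3, 4), (3, 5), (4, 5)])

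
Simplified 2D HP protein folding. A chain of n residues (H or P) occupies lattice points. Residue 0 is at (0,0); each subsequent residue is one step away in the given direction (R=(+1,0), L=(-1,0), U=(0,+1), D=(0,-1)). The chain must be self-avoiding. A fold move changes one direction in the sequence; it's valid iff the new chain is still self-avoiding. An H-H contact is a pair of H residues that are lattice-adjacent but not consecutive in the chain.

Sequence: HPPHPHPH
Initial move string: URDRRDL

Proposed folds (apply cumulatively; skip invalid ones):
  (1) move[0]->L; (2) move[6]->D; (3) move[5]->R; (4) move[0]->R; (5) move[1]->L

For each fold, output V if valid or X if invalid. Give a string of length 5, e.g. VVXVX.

Initial: URDRRDL -> [(0, 0), (0, 1), (1, 1), (1, 0), (2, 0), (3, 0), (3, -1), (2, -1)]
Fold 1: move[0]->L => LRDRRDL INVALID (collision), skipped
Fold 2: move[6]->D => URDRRDD VALID
Fold 3: move[5]->R => URDRRRD VALID
Fold 4: move[0]->R => RRDRRRD VALID
Fold 5: move[1]->L => RLDRRRD INVALID (collision), skipped

Answer: XVVVX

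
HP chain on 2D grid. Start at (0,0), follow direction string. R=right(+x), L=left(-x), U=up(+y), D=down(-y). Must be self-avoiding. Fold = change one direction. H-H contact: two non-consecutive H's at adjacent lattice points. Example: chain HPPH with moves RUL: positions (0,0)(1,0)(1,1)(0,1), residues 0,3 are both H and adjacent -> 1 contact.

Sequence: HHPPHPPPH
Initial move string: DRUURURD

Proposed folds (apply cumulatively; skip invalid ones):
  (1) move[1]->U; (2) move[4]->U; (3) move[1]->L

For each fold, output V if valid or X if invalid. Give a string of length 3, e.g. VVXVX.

Answer: XVV

Derivation:
Initial: DRUURURD -> [(0, 0), (0, -1), (1, -1), (1, 0), (1, 1), (2, 1), (2, 2), (3, 2), (3, 1)]
Fold 1: move[1]->U => DUUURURD INVALID (collision), skipped
Fold 2: move[4]->U => DRUUUURD VALID
Fold 3: move[1]->L => DLUUUURD VALID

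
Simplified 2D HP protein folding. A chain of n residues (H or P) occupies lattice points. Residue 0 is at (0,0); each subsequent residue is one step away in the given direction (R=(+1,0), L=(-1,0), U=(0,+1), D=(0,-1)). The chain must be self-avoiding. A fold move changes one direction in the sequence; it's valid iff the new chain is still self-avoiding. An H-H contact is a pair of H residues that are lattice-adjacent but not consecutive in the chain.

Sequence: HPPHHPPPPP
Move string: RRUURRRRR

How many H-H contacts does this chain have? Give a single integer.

Positions: [(0, 0), (1, 0), (2, 0), (2, 1), (2, 2), (3, 2), (4, 2), (5, 2), (6, 2), (7, 2)]
No H-H contacts found.

Answer: 0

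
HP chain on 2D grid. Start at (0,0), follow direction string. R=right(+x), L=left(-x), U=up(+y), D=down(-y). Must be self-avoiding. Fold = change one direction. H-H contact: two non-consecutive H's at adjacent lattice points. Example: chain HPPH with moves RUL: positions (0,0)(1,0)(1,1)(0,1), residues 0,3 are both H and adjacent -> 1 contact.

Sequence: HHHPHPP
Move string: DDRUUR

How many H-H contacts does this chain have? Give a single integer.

Positions: [(0, 0), (0, -1), (0, -2), (1, -2), (1, -1), (1, 0), (2, 0)]
H-H contact: residue 1 @(0,-1) - residue 4 @(1, -1)

Answer: 1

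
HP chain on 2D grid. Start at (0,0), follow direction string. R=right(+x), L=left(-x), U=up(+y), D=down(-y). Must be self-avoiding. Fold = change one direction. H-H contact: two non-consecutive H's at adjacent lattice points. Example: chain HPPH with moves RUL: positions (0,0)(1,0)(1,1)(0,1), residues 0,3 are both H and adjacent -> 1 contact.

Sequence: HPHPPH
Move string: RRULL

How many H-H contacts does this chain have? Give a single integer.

Answer: 1

Derivation:
Positions: [(0, 0), (1, 0), (2, 0), (2, 1), (1, 1), (0, 1)]
H-H contact: residue 0 @(0,0) - residue 5 @(0, 1)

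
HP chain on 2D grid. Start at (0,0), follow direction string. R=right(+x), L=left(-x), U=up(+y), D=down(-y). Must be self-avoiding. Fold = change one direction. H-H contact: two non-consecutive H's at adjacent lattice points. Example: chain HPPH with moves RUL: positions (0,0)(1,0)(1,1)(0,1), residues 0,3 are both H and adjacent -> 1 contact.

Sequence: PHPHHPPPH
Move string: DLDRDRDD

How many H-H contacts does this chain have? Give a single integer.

Positions: [(0, 0), (0, -1), (-1, -1), (-1, -2), (0, -2), (0, -3), (1, -3), (1, -4), (1, -5)]
H-H contact: residue 1 @(0,-1) - residue 4 @(0, -2)

Answer: 1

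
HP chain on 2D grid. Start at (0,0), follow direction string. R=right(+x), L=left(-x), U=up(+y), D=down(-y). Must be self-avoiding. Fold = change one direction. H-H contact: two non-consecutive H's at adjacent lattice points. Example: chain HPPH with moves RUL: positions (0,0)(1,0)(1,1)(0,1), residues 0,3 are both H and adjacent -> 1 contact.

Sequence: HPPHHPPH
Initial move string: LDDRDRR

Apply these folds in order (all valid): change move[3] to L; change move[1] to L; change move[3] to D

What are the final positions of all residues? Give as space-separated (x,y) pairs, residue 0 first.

Answer: (0,0) (-1,0) (-2,0) (-2,-1) (-2,-2) (-2,-3) (-1,-3) (0,-3)

Derivation:
Initial moves: LDDRDRR
Fold: move[3]->L => LDDLDRR (positions: [(0, 0), (-1, 0), (-1, -1), (-1, -2), (-2, -2), (-2, -3), (-1, -3), (0, -3)])
Fold: move[1]->L => LLDLDRR (positions: [(0, 0), (-1, 0), (-2, 0), (-2, -1), (-3, -1), (-3, -2), (-2, -2), (-1, -2)])
Fold: move[3]->D => LLDDDRR (positions: [(0, 0), (-1, 0), (-2, 0), (-2, -1), (-2, -2), (-2, -3), (-1, -3), (0, -3)])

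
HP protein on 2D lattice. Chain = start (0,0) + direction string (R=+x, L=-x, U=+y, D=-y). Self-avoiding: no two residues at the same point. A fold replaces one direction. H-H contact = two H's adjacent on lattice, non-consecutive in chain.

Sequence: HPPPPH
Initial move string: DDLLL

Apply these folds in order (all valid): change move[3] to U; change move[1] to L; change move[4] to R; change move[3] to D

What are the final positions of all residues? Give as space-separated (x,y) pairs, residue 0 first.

Initial moves: DDLLL
Fold: move[3]->U => DDLUL (positions: [(0, 0), (0, -1), (0, -2), (-1, -2), (-1, -1), (-2, -1)])
Fold: move[1]->L => DLLUL (positions: [(0, 0), (0, -1), (-1, -1), (-2, -1), (-2, 0), (-3, 0)])
Fold: move[4]->R => DLLUR (positions: [(0, 0), (0, -1), (-1, -1), (-2, -1), (-2, 0), (-1, 0)])
Fold: move[3]->D => DLLDR (positions: [(0, 0), (0, -1), (-1, -1), (-2, -1), (-2, -2), (-1, -2)])

Answer: (0,0) (0,-1) (-1,-1) (-2,-1) (-2,-2) (-1,-2)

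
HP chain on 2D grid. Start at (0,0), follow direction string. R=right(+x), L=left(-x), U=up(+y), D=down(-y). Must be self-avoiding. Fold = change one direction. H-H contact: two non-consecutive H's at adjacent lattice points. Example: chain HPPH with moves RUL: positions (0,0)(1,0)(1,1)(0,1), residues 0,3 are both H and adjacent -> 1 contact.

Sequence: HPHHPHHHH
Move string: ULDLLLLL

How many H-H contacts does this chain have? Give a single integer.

Answer: 1

Derivation:
Positions: [(0, 0), (0, 1), (-1, 1), (-1, 0), (-2, 0), (-3, 0), (-4, 0), (-5, 0), (-6, 0)]
H-H contact: residue 0 @(0,0) - residue 3 @(-1, 0)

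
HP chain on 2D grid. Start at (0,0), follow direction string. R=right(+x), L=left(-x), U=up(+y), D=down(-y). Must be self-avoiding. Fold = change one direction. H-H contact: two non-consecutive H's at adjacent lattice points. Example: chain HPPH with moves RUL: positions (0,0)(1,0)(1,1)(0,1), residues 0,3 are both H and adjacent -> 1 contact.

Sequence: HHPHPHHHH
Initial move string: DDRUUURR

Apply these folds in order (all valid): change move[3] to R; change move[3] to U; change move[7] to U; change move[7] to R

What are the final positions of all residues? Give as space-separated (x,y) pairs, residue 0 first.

Answer: (0,0) (0,-1) (0,-2) (1,-2) (1,-1) (1,0) (1,1) (2,1) (3,1)

Derivation:
Initial moves: DDRUUURR
Fold: move[3]->R => DDRRUURR (positions: [(0, 0), (0, -1), (0, -2), (1, -2), (2, -2), (2, -1), (2, 0), (3, 0), (4, 0)])
Fold: move[3]->U => DDRUUURR (positions: [(0, 0), (0, -1), (0, -2), (1, -2), (1, -1), (1, 0), (1, 1), (2, 1), (3, 1)])
Fold: move[7]->U => DDRUUURU (positions: [(0, 0), (0, -1), (0, -2), (1, -2), (1, -1), (1, 0), (1, 1), (2, 1), (2, 2)])
Fold: move[7]->R => DDRUUURR (positions: [(0, 0), (0, -1), (0, -2), (1, -2), (1, -1), (1, 0), (1, 1), (2, 1), (3, 1)])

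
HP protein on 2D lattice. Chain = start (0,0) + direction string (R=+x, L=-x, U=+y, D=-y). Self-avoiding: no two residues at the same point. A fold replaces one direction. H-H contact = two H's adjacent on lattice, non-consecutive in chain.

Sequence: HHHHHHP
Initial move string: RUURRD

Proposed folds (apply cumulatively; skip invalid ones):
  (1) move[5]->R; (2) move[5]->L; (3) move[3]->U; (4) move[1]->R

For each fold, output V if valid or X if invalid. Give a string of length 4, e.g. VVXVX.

Initial: RUURRD -> [(0, 0), (1, 0), (1, 1), (1, 2), (2, 2), (3, 2), (3, 1)]
Fold 1: move[5]->R => RUURRR VALID
Fold 2: move[5]->L => RUURRL INVALID (collision), skipped
Fold 3: move[3]->U => RUUURR VALID
Fold 4: move[1]->R => RRUURR VALID

Answer: VXVV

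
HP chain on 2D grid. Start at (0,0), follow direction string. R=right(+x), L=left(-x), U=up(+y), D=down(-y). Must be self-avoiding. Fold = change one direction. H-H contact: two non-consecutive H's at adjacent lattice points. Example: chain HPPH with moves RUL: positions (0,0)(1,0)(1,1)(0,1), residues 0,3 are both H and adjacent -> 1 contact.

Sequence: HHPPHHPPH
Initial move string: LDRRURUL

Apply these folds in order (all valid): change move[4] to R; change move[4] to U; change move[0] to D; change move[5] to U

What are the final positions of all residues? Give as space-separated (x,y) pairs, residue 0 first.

Initial moves: LDRRURUL
Fold: move[4]->R => LDRRRRUL (positions: [(0, 0), (-1, 0), (-1, -1), (0, -1), (1, -1), (2, -1), (3, -1), (3, 0), (2, 0)])
Fold: move[4]->U => LDRRURUL (positions: [(0, 0), (-1, 0), (-1, -1), (0, -1), (1, -1), (1, 0), (2, 0), (2, 1), (1, 1)])
Fold: move[0]->D => DDRRURUL (positions: [(0, 0), (0, -1), (0, -2), (1, -2), (2, -2), (2, -1), (3, -1), (3, 0), (2, 0)])
Fold: move[5]->U => DDRRUUUL (positions: [(0, 0), (0, -1), (0, -2), (1, -2), (2, -2), (2, -1), (2, 0), (2, 1), (1, 1)])

Answer: (0,0) (0,-1) (0,-2) (1,-2) (2,-2) (2,-1) (2,0) (2,1) (1,1)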